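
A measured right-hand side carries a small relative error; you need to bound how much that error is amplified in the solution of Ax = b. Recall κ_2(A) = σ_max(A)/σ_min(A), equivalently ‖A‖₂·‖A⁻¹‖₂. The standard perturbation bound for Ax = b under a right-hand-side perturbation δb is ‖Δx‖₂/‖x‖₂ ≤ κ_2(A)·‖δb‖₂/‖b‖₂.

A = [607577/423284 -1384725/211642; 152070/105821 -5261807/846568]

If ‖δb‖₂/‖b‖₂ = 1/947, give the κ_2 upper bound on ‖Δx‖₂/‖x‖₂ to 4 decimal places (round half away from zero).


AᵀA = [878899369/213043216 -1951831215/106521608; -1951831215/106521608 69400744489/852172864]; tr = 43376765/506944, det = 1874161/8111104
solving λ² − 43376765/506944·λ + 1874161/8111104 = 0 gives λ = 1369/16, 1369/506944
κ = σ_max/σ_min = (37/4)/(37/712) = 178.0000
bound on ‖Δx‖/‖x‖: κ·ε = 178.0000·1/947 = 0.1880

0.1880


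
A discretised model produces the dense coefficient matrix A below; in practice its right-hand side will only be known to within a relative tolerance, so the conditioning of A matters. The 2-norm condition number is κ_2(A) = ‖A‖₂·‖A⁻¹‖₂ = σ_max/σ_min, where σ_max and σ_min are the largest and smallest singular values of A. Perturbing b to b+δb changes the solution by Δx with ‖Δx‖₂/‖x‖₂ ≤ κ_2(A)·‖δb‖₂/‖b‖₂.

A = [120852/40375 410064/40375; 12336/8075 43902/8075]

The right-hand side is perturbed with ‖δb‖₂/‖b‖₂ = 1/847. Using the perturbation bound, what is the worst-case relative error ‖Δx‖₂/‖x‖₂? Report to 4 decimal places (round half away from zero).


0.2243

AᵀA = [63701136/5640625 218326752/5640625; 218326752/5640625 748571364/5640625]; tr = 1299636/9025, det = 5184/9025
solving λ² − 1299636/9025·λ + 5184/9025 = 0 gives λ = 144, 36/9025
so κ_2 = √(144 / (36/9025)) = 190.0000
bound on ‖Δx‖/‖x‖: κ·ε = 190.0000·1/847 = 0.2243


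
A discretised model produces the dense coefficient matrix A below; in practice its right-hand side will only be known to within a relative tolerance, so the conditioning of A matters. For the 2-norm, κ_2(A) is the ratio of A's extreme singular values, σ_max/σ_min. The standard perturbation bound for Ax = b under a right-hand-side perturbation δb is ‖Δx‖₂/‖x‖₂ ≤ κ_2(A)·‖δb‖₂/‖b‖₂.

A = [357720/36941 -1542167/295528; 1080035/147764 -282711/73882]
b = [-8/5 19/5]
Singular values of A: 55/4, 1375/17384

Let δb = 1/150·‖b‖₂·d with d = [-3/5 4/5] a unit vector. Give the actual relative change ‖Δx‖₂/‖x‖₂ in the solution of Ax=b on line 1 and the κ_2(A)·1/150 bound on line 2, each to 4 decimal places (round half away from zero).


0.0069
1.1589

largest singular value 55/4, smallest 1375/17384
κ = σ_max/σ_min = (55/4)/(1375/17384) = 173.8400
κ_2(A)·‖δb‖/‖b‖ = 1.1589
solve Ax = b  →  x = [23.8626 44.5878]
2-norm of b is 4.1231; of x, 50.5717
δb = ε·‖b‖·d = [-0.0165 0.0220]; solving A·Δx = δb gives ‖Δx‖ = 0.3475
relative error = 0.0069
realised/bound (from unrounded values) ≈ 0.0059


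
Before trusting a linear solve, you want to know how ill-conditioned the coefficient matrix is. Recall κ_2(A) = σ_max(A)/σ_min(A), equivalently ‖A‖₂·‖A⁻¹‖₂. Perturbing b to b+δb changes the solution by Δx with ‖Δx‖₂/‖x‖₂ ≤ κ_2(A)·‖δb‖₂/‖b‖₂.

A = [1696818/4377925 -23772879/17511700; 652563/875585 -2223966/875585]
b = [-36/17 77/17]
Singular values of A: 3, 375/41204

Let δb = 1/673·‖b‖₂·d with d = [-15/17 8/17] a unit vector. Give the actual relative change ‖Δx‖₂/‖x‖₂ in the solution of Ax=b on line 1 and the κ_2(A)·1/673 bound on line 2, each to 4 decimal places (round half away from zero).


from the listed singular values, σ₁ = 3, σ_n = 375/41204
κ = σ_max/σ_min = 3/(375/41204) = 329.6320
bound on ‖Δx‖/‖x‖: κ·ε = 329.6320·1/673 = 0.4898
solve Ax = b  →  x = [422.2090 122.1026]
‖b‖₂ = 5.0000 and ‖x‖₂ = 439.5105
re-solving with b+δb shifts x by Δx of norm 0.8163
realised ‖Δx‖/‖x‖ = 0.0019
realised/bound (from unrounded values) ≈ 0.0038

0.0019
0.4898


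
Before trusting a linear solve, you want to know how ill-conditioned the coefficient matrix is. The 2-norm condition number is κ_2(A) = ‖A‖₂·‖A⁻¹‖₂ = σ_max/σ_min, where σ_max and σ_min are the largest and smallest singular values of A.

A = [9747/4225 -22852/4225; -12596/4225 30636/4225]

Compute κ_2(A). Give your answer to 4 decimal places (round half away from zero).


159.2500

AᵀA = [10146529/714025 -4869036/142805; -4869036/142805 58431136/714025]; tr = 81157/845, det = 38416/105625
λ_max, λ_min = (81157/845 ± √164635497009/17850625)/2 = 2401/25, 16/4225
σ_max=√(2401/25)=(49/5), σ_min=√(16/4225)=(4/65) → κ = 159.2500


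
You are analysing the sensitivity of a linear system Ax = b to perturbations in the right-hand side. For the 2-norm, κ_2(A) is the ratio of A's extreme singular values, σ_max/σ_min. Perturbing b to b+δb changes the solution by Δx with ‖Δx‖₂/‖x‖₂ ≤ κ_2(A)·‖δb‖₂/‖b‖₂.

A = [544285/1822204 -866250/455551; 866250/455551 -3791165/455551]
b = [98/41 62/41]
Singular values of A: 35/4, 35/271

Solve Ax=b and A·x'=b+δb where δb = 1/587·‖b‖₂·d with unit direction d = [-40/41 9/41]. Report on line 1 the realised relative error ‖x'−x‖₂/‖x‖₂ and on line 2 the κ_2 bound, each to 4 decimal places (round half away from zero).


σ_max = 35/4, σ_min = 35/271
condition number: (35/4) ÷ (35/271) = 67.7500
perturbation bound = 67.7500·1/587 = 0.1154
solve Ax = b  →  x = [-15.0578 -3.6223]
2-norm of b is 2.8284; of x, 15.4874
δb = ε·‖b‖·d = [-0.0047 0.0011]; solving A·Δx = δb gives ‖Δx‖ = 0.0373
realised ‖Δx‖/‖x‖ = 0.0024
so the bound overstates the realised error by a factor of ≈ 47.9117 (computed from the unrounded values)

0.0024
0.1154


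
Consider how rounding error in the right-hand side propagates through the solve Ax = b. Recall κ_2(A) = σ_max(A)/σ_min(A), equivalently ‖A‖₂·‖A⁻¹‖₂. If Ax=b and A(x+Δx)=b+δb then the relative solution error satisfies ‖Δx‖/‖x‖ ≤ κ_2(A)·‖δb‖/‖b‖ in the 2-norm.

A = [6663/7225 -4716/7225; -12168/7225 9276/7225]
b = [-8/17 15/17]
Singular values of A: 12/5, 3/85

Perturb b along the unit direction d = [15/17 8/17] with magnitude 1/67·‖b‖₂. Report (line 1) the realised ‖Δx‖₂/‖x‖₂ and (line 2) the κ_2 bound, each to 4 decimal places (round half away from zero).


1.0149
1.0149

largest singular value 12/5, smallest 3/85
condition number: (12/5) ÷ (3/85) = 68.0000
κ_2(A)·‖δb‖/‖b‖ = 1.0149
solve Ax = b  →  x = [-0.3333 0.2500]
‖b‖₂ = 1.0000 and ‖x‖₂ = 0.4167
with δb = [0.0132 0.0070], A·Δx = δb → ‖Δx‖ = 0.4229
dividing the unrounded norms, ‖Δx‖/‖x‖ = 1.0149
tightness: 1.0149 against a bound of 1.0149; the bound is attained (ratio 1)


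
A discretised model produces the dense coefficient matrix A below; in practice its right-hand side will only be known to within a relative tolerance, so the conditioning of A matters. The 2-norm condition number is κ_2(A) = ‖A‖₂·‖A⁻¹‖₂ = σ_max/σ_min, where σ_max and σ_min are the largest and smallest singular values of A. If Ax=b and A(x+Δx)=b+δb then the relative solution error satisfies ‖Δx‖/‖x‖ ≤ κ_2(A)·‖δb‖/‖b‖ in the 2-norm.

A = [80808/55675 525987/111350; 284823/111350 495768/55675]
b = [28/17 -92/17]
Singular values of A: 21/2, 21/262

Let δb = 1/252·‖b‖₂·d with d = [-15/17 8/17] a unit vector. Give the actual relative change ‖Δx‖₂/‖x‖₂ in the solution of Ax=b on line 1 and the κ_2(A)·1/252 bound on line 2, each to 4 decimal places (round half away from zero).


0.0056
0.5198

σ_max = 21/2, σ_min = 21/262
condition number: (21/2) ÷ (21/262) = 131.0000
perturbation bound = 131.0000·1/252 = 0.5198
solve Ax = b  →  x = [47.8019 -14.3390]
2-norm of b is 5.6569; of x, 49.9062
re-solving with b+δb shifts x by Δx of norm 0.2801
relative error = 0.0056
realised/bound (from unrounded values) ≈ 0.0108


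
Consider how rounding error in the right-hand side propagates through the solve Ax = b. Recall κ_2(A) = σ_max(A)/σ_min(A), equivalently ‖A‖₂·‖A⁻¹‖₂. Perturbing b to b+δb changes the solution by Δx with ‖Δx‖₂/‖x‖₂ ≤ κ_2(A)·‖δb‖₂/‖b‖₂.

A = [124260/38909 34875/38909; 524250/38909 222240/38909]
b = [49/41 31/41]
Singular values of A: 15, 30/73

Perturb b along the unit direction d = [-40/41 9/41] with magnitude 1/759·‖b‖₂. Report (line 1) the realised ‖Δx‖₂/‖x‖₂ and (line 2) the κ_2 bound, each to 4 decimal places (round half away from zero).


σ_max = 15, σ_min = 30/73
κ_2(A) = 15 / (30/73) = 36.5000
κ_2(A)·‖δb‖/‖b‖ = 0.0481
solve Ax = b  →  x = [0.9974 -2.2205]
‖b‖ = 1.4142, ‖x‖ = 2.4342
with δb = [-0.0018 0.0004], A·Δx = δb → ‖Δx‖ = 0.0045
dividing the unrounded norms, ‖Δx‖/‖x‖ = 0.0019
tightness: 0.0019 against a bound of 0.0481 (unrounded ratio ≈ 0.0387)

0.0019
0.0481


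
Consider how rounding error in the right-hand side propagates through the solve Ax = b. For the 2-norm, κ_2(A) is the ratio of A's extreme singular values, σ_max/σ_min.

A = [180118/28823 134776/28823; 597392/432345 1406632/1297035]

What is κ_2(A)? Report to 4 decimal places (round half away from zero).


202.4640

AᵀA = [4554692644/111197025 10247667824/333591075; 10247667824/333591075 23058815104/1000773225]; tr = 2562041956/40030929, det = 4000000/40030929
char-poly roots: 64 and 62500/40030929
κ_2(A) = √(λ_max/λ_min) = √(64 / (62500/40030929)) = 202.4640


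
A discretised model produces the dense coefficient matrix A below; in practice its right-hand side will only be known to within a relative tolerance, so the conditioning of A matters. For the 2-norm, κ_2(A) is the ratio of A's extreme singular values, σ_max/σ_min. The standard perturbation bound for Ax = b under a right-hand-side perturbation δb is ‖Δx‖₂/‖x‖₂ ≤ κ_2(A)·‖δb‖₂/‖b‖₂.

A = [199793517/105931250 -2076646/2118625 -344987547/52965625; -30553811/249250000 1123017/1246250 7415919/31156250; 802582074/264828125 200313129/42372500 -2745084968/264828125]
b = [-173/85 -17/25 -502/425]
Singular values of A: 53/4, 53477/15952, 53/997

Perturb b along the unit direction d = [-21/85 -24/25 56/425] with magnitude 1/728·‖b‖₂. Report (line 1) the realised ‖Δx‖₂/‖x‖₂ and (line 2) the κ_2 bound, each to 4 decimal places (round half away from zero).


from the listed singular values, σ₁ = 53/4, σ_n = 53/997
κ_2(A) = (53/4) / (53/997) = 249.2500
perturbation bound = 249.2500·1/728 = 0.3424
solve Ax = b  →  x = [17.9949 0.2441 5.4865]
‖b‖₂ = 2.4495 and ‖x‖₂ = 18.8143
Δx = A⁻¹·δb where δb = 1/728·2.4495·d; ‖Δx‖ = 0.0633
realised ‖Δx‖/‖x‖ = 0.0034
tightness: 0.0034 against a bound of 0.3424 (unrounded ratio ≈ 0.0098)

0.0034
0.3424


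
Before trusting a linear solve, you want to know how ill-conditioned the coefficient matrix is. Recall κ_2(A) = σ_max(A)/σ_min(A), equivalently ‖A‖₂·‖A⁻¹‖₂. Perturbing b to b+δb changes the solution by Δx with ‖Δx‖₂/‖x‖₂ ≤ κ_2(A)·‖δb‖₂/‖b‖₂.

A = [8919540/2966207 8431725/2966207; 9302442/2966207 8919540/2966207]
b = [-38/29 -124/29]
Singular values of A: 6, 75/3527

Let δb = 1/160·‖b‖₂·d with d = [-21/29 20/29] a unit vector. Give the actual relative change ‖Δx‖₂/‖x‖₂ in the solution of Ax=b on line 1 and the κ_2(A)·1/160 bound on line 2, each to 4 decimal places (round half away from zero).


0.0140
1.7635

largest singular value 6, smallest 75/3527
κ = σ_max/σ_min = 6/(75/3527) = 282.1600
perturbation bound = 282.1600·1/160 = 1.7635
solve Ax = b  →  x = [64.3816 -68.5674]
‖b‖₂ = 4.4721 and ‖x‖₂ = 94.0557
re-solving with b+δb shifts x by Δx of norm 1.3144
relative error = 0.0140
so the bound overstates the realised error by a factor of ≈ 126.1890 (computed from the unrounded values)


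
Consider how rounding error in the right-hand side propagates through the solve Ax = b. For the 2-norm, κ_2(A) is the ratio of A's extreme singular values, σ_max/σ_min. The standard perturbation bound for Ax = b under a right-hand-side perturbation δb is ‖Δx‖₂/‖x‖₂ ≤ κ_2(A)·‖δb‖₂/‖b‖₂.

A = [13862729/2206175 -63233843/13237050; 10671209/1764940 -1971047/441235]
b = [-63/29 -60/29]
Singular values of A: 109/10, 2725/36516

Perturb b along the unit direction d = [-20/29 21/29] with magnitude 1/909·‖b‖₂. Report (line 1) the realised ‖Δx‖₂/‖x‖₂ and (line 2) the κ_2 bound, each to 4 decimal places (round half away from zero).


σ_max = 109/10, σ_min = 2725/36516
κ_2(A) = (109/10) / (2725/36516) = 146.0640
worst-case relative error ≤ 146.0640 × 1/909 = 0.1607
solve Ax = b  →  x = [-0.2202 0.1651]
‖b‖ = 3.0000, ‖x‖ = 0.2752
with δb = [-0.0023 0.0024], A·Δx = δb → ‖Δx‖ = 0.0442
dividing the unrounded norms, ‖Δx‖/‖x‖ = 0.1607
tightness: 0.1607 against a bound of 0.1607; the bound is attained (ratio 1)

0.1607
0.1607


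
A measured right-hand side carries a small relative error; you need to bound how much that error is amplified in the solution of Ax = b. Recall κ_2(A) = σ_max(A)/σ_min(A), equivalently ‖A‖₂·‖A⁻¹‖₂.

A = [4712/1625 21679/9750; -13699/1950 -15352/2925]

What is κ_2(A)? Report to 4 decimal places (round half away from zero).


225.0000

form AᵀA = [32490361/562500 18275264/421875; 18275264/421875 164486401/5062500] with trace 9137993/101250 and determinant 130321/810000
eigenvalues of AᵀA: λ = (tr ± √(tr²−4·det))/2 = 361/4, 361/202500
so κ_2 = √((361/4) / (361/202500)) = 225.0000


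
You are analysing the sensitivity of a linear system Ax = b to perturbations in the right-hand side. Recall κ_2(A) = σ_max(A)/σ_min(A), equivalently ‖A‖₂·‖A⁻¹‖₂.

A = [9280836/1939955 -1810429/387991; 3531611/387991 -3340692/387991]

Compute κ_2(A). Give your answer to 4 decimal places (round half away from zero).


157.4000

M = AᵀA = [1376957865889/13022233225 -262257500736/2604446645; -262257500736/2604446645 49958049145/520889329]. tr(M)=3122365154/15484225, det(M)=25411681/15484225
eigenvalues of AᵀA: λ = (tr ± √(tr²−4·det))/2 = 5041/25, 5041/619369
κ = σ_max/σ_min = (71/5)/(71/787) = 157.4000


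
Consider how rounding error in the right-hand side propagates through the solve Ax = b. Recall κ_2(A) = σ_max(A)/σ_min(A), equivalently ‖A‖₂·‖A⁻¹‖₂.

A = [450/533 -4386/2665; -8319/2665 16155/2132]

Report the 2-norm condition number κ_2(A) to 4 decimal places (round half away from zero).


56.0000

AᵀA = [44181/4225 -16929/676; -16929/676 4064481/67600]; tr = 28233/400, det = 3969/2500
λ_max, λ_min = (28233/400 ± √31843449/6400)/2 = 1764/25, 9/400
κ = σ_max/σ_min = (42/5)/(3/20) = 56.0000


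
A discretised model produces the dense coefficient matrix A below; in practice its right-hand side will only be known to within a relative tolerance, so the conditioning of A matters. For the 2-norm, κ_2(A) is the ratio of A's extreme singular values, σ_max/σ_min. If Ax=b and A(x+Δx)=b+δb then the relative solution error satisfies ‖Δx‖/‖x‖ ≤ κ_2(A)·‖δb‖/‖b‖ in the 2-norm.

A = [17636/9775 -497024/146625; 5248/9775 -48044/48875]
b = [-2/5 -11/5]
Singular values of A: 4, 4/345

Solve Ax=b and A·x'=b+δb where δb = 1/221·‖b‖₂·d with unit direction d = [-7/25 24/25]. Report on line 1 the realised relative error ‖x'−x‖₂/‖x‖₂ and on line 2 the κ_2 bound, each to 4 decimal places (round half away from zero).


0.0051
1.5611

σ_max = 4, σ_min = 4/345
κ_2(A) = 4 / (4/345) = 345.0000
κ_2(A)·‖δb‖/‖b‖ = 1.5611
solve Ax = b  →  x = [-152.3235 -80.9559]
‖b‖ = 2.2361, ‖x‖ = 172.5002
δb = ε·‖b‖·d = [-0.0028 0.0097]; solving A·Δx = δb gives ‖Δx‖ = 0.8727
dividing the unrounded norms, ‖Δx‖/‖x‖ = 0.0051
realised/bound (from unrounded values) ≈ 0.0032


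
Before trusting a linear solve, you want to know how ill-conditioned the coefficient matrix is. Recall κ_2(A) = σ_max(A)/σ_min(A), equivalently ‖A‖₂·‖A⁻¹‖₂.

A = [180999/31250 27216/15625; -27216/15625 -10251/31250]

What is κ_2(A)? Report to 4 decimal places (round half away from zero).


form AᵀA = [57157569/1562500 4164048/390625; 4164048/390625 4908681/1562500] with trace 49653/1250 and determinant 321489/250000
solving λ² − 49653/1250·λ + 321489/250000 = 0 gives λ = 3969/100, 81/2500
κ = σ_max/σ_min = (63/10)/(9/50) = 35.0000

35.0000


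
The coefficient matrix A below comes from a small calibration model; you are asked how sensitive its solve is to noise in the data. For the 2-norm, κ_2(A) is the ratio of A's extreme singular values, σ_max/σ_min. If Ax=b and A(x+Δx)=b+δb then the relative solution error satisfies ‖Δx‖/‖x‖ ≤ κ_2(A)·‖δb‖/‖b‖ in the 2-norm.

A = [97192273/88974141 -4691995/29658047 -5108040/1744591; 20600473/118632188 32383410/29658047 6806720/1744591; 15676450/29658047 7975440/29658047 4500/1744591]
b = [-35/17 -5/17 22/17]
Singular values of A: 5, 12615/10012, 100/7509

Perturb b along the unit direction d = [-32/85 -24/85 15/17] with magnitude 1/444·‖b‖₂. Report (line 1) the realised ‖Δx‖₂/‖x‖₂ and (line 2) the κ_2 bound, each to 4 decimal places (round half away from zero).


0.0028
0.8456

largest singular value 5, smallest 100/7509
κ_2(A) = 5 / (100/7509) = 375.4500
worst-case relative error ≤ 375.4500 × 1/444 = 0.8456
solve Ax = b  →  x = [68.2283 -129.6145 33.1615]
‖b‖₂ = 2.4495 and ‖x‖₂ = 150.1822
with δb = [-0.0021 -0.0016 0.0049], A·Δx = δb → ‖Δx‖ = 0.4143
realised ‖Δx‖/‖x‖ = 0.0028
so the bound overstates the realised error by a factor of ≈ 306.5582 (computed from the unrounded values)


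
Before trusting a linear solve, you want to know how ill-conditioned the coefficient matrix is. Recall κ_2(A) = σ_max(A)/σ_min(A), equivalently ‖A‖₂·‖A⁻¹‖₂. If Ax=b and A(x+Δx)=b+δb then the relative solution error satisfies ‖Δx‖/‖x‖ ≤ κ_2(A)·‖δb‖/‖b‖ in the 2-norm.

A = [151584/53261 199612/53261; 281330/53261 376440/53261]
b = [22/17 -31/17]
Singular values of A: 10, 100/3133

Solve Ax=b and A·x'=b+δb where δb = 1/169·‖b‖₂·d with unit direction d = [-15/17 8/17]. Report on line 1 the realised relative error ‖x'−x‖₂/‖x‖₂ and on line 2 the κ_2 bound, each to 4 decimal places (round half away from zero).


0.0066
1.8538

from the listed singular values, σ₁ = 10, σ_n = 100/3133
condition number: 10 ÷ (100/3133) = 313.3000
perturbation bound = 313.3000·1/169 = 1.8538
solve Ax = b  →  x = [50.0680 -37.6760]
‖b‖₂ = 2.2361 and ‖x‖₂ = 62.6601
re-solving with b+δb shifts x by Δx of norm 0.4145
realised ‖Δx‖/‖x‖ = 0.0066
realised/bound (from unrounded values) ≈ 0.0036


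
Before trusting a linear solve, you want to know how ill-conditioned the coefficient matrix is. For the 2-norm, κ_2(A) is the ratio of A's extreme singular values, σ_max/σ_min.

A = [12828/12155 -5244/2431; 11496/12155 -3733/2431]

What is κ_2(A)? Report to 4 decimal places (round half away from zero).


form AᵀA = [11868624/5909761 -22036920/5909761; -22036920/5909761 41434825/5909761] with trace 184441/20449 and determinant 3600/20449
char-poly roots: 9 and 400/20449
κ = σ_max/σ_min = 3/(20/143) = 21.4500

21.4500


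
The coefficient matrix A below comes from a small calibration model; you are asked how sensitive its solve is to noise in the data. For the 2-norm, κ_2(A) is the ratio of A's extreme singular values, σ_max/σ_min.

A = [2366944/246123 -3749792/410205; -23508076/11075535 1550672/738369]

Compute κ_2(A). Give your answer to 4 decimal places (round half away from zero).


form AᵀA = [7077654986896/72972918225 -89871823552/972972243; -89871823552/972972243 713296094464/8108102025] with trace 16049131792/86769225 and determinant 1368408064/2169230625
solving λ² − 16049131792/86769225·λ + 1368408064/2169230625 = 0 gives λ = 4624/25, 295936/86769225
so κ_2 = √((4624/25) / (295936/86769225)) = 232.8750

232.8750


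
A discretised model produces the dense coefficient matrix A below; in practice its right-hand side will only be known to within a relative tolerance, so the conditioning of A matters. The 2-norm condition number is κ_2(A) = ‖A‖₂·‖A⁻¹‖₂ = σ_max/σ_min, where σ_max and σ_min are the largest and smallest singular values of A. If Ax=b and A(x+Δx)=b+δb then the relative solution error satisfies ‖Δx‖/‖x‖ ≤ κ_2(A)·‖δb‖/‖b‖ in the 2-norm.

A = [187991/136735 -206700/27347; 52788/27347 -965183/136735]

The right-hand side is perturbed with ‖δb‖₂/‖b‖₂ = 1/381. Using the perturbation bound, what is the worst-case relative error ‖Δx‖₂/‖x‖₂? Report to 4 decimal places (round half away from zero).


0.0604

form AᵀA = [124857241/22231225 -106786944/4446245; -106786944/4446245 2377765129/22231225] with trace 297754/2645 and determinant 7890481/330625
char-poly roots: 2809/25 and 2809/13225
κ_2(A) = √(λ_max/λ_min) = √((2809/25) / (2809/13225)) = 23.0000
worst-case relative error ≤ 23.0000 × 1/381 = 0.0604


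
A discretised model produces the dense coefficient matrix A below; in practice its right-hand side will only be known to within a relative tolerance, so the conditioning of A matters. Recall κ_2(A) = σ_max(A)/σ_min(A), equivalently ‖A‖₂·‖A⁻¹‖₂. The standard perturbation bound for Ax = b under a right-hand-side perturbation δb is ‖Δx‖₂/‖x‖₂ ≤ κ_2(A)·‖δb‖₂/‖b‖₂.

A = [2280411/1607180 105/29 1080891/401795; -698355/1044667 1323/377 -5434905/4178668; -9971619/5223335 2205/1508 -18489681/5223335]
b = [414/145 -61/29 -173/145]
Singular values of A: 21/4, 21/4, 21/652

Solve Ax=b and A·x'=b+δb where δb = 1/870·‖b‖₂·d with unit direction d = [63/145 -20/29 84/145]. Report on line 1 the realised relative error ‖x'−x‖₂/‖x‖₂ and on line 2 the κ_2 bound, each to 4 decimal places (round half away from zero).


σ_max = 21/4, σ_min = 21/652
κ_2(A) = (21/4) / (21/652) = 163.0000
κ_2(A)·‖δb‖/‖b‖ = 0.1874
solve Ax = b  →  x = [-54.5072 0.0440 29.7513]
2-norm of b is 3.7417; of x, 62.0982
Δx = A⁻¹·δb where δb = 1/870·3.7417·d; ‖Δx‖ = 0.1335
dividing the unrounded norms, ‖Δx‖/‖x‖ = 0.0022
tightness: 0.0022 against a bound of 0.1874 (unrounded ratio ≈ 0.0115)

0.0022
0.1874


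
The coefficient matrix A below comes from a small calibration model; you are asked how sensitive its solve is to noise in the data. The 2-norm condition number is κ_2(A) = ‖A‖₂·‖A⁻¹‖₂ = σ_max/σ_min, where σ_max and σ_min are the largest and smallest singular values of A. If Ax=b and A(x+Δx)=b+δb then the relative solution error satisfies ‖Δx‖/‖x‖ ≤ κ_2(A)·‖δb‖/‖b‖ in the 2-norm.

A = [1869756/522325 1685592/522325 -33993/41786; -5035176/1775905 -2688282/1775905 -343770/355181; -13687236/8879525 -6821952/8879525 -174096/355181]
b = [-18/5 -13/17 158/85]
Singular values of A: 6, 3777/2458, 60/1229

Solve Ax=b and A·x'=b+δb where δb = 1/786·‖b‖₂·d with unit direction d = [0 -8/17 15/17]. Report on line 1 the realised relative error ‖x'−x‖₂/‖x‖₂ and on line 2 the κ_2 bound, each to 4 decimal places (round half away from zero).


from the listed singular values, σ₁ = 6, σ_n = 60/1229
condition number: 6 ÷ (60/1229) = 122.9000
perturbation bound = 122.9000·1/786 = 0.1564
solve Ax = b  →  x = [-21.7207 28.1276 20.4269]
2-norm of b is 4.1231; of x, 40.9904
δb = ε·‖b‖·d = [0.0000 -0.0025 0.0046]; solving A·Δx = δb gives ‖Δx‖ = 0.1074
realised ‖Δx‖/‖x‖ = 0.0026
so the bound overstates the realised error by a factor of ≈ 59.6498 (computed from the unrounded values)

0.0026
0.1564


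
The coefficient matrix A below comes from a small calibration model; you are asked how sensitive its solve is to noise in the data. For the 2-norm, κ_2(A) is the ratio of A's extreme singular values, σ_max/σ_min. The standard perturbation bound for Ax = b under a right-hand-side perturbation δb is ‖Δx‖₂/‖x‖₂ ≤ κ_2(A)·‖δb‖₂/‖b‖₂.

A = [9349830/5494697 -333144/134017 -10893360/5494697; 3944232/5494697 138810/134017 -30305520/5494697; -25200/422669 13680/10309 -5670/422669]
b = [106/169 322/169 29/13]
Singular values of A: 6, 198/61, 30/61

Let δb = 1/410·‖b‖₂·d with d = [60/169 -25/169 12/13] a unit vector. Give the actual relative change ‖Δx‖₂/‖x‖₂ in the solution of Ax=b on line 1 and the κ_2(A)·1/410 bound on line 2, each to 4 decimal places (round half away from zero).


0.0036
0.0298

σ_max = 6, σ_min = 30/61
condition number: 6 ÷ (30/61) = 12.2000
bound on ‖Δx‖/‖x‖: κ·ε = 12.2000·1/410 = 0.0298
solve Ax = b  →  x = [3.6199 1.8485 0.4728]
‖b‖₂ = 3.0000 and ‖x‖₂ = 4.0919
re-solving with b+δb shifts x by Δx of norm 0.0149
dividing the unrounded norms, ‖Δx‖/‖x‖ = 0.0036
tightness: 0.0036 against a bound of 0.0298 (unrounded ratio ≈ 0.1222)


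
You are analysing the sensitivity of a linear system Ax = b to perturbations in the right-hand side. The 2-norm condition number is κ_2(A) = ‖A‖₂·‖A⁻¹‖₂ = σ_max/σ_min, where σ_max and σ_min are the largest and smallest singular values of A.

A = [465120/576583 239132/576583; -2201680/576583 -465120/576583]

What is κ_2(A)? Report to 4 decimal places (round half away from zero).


17.1500

M = AᵀA = [3012332800/197767969 675354240/197767969; 675354240/197767969 162713104/197767969]. tr(M)=1888784/117649, det(M)=102400/117649
char-poly roots: 16 and 6400/117649
κ = σ_max/σ_min = 4/(80/343) = 17.1500


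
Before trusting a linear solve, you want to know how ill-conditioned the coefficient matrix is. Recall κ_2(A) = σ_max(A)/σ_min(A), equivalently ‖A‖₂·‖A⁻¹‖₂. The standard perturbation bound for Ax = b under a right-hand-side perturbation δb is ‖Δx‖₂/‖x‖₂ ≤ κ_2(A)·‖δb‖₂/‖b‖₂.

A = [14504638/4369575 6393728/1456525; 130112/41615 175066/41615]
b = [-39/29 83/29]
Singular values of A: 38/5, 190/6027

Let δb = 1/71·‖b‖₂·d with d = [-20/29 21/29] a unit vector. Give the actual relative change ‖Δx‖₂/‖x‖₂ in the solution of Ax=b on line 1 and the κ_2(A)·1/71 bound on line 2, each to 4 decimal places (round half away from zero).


0.0148
3.3955

σ_max = 38/5, σ_min = 190/6027
condition number: (38/5) ÷ (190/6027) = 241.0800
worst-case relative error ≤ 241.0800 × 1/71 = 3.3955
solve Ax = b  →  x = [-76.0516 57.2032]
2-norm of b is 3.1623; of x, 95.1632
δb = ε·‖b‖·d = [-0.0307 0.0323]; solving A·Δx = δb gives ‖Δx‖ = 1.4128
dividing the unrounded norms, ‖Δx‖/‖x‖ = 0.0148
so the bound overstates the realised error by a factor of ≈ 228.7088 (computed from the unrounded values)


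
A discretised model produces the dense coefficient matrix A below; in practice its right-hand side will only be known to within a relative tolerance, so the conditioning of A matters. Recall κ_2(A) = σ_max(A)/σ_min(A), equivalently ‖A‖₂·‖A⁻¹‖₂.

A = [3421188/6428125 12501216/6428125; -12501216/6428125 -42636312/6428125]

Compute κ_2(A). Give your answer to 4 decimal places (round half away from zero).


form AᵀA = [268775886096/66113265625 921239609472/66113265625; 921239609472/66113265625 3158616803904/66113265625] with trace 5483828304/105781225 and determinant 6718464/105781225
solving λ² − 5483828304/105781225·λ + 6718464/105781225 = 0 gives λ = 1296/25, 5184/4231249
so κ_2 = √((1296/25) / (5184/4231249)) = 205.7000

205.7000


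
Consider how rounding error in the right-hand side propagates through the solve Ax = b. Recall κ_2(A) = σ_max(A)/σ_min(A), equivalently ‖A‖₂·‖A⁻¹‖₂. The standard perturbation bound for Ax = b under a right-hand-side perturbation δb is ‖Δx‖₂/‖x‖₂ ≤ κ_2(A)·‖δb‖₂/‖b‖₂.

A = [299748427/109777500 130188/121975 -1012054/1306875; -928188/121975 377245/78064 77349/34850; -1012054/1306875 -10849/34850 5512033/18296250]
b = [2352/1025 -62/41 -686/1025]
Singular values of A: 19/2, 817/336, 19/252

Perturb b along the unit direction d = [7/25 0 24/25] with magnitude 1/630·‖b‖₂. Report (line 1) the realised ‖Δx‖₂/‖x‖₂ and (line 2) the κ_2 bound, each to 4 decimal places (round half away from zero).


largest singular value 19/2, smallest 19/252
κ = σ_max/σ_min = (19/2)/(19/252) = 126.0000
κ_2(A)·‖δb‖/‖b‖ = 0.2000
solve Ax = b  →  x = [0.5499 0.6267 -0.1604]
‖b‖₂ = 2.8284 and ‖x‖₂ = 0.8490
re-solving with b+δb shifts x by Δx of norm 0.0595
realised ‖Δx‖/‖x‖ = 0.0701
so the bound overstates the realised error by a factor of ≈ 2.8517 (computed from the unrounded values)

0.0701
0.2000


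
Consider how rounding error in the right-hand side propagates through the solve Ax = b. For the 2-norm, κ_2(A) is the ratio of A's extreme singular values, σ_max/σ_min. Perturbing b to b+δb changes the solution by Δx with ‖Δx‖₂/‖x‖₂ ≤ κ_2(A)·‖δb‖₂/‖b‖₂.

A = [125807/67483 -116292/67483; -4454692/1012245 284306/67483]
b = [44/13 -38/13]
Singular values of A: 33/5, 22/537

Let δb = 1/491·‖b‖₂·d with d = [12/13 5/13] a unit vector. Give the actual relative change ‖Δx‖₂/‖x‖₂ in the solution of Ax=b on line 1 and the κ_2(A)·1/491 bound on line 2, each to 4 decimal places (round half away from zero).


0.0046
0.3281

largest singular value 33/5, smallest 22/537
κ = σ_max/σ_min = (33/5)/(22/537) = 161.1000
worst-case relative error ≤ 161.1000 × 1/491 = 0.3281
solve Ax = b  →  x = [34.1066 34.9331]
‖b‖ = 4.4721, ‖x‖ = 48.8219
with δb = [0.0084 0.0035], A·Δx = δb → ‖Δx‖ = 0.2223
realised ‖Δx‖/‖x‖ = 0.0046
so the bound overstates the realised error by a factor of ≈ 72.0517 (computed from the unrounded values)


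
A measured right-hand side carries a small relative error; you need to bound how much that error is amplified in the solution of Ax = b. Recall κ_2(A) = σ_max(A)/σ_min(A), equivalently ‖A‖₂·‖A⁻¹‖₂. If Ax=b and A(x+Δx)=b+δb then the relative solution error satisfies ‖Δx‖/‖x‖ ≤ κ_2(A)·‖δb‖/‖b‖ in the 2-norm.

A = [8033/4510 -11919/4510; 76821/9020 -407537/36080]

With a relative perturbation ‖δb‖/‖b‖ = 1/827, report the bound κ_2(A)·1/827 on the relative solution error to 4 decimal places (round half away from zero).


0.1064

AᵀA = [3664237/48400 -19535589/193600; -19535589/193600 104210833/774400]; tr = 6513545/30976, det = 707281/123904
solving λ² − 6513545/30976·λ + 707281/123904 = 0 gives λ = 841/4, 841/30976
κ_2(A) = √(λ_max/λ_min) = √((841/4) / (841/30976)) = 88.0000
worst-case relative error ≤ 88.0000 × 1/827 = 0.1064


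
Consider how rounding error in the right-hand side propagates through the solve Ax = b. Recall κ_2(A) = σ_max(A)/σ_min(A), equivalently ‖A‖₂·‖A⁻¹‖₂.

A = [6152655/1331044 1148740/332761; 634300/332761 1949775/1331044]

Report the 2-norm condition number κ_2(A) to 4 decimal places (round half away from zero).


AᵀA = [262086079225/10483302544 12284827200/655206409; 12284827200/655206409 147427692025/10483302544]; tr = 204756885625/5241651272, det = 6103515625/167732840704
eigenvalues of AᵀA: λ = (tr ± √(tr²−4·det))/2 = 625/16, 9765625/10483302544
κ_2(A) = √(λ_max/λ_min) = √((625/16) / (9765625/10483302544)) = 204.7760

204.7760


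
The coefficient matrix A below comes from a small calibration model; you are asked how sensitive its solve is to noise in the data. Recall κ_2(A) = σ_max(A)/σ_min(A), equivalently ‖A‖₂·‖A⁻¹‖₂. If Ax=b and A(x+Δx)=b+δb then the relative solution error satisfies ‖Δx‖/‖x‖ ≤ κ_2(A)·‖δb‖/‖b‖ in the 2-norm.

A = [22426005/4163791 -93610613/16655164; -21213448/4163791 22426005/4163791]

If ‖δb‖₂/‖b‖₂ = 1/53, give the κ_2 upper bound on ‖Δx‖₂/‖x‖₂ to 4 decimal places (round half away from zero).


AᵀA = [1133098782769/20614929241 -4758910391025/82459716964; -4758910391025/82459716964 19987821724609/329838867856]; tr = 45323902793/392198416, det = 3418801/24512401
eigenvalues of AᵀA: λ = (tr ± √(tr²−4·det))/2 = 1849/16, 29584/24512401
κ_2(A) = √(λ_max/λ_min) = √((1849/16) / (29584/24512401)) = 309.4375
κ_2(A)·‖δb‖/‖b‖ = 5.8384

5.8384


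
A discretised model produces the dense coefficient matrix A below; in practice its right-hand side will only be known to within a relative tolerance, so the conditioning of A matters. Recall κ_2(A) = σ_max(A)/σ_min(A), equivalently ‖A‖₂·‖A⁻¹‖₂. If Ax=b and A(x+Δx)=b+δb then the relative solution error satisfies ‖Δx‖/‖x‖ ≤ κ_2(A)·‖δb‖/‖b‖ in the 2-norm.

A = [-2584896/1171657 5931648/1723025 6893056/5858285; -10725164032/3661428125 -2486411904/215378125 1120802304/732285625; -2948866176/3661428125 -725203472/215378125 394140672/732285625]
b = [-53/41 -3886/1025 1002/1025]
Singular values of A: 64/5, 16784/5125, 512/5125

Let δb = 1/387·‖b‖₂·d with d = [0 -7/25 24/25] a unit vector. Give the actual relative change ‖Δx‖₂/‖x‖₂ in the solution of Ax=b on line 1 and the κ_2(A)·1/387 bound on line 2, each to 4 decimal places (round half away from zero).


0.0053
0.3311

σ_max = 64/5, σ_min = 512/5125
κ_2(A) = (64/5) / (512/5125) = 128.1250
bound on ‖Δx‖/‖x‖: κ·ε = 128.1250·1/387 = 0.3311
solve Ax = b  →  x = [9.9921 0.0946 17.3597]
‖b‖ = 4.1231, ‖x‖ = 20.0302
with δb = [0.0000 -0.0030 0.0102], A·Δx = δb → ‖Δx‖ = 0.1066
relative error = 0.0053
so the bound overstates the realised error by a factor of ≈ 62.1829 (computed from the unrounded values)


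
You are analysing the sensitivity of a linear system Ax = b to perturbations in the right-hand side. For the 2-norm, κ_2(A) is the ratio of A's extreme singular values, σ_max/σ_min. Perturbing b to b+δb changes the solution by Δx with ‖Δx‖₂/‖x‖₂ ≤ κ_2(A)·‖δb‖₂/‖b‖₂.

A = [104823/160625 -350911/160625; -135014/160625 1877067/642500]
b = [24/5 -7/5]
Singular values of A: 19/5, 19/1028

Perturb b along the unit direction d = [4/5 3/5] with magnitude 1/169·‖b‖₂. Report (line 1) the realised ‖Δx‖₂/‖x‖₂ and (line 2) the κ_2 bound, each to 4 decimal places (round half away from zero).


σ_max = 19/5, σ_min = 19/1028
κ_2(A) = (19/5) / (19/1028) = 205.6000
bound on ‖Δx‖/‖x‖: κ·ε = 205.6000·1/169 = 1.2166
solve Ax = b  →  x = [156.1179 44.4379]
‖b‖ = 5.0000, ‖x‖ = 162.3192
δb = ε·‖b‖·d = [0.0237 0.0178]; solving A·Δx = δb gives ‖Δx‖ = 1.6007
dividing the unrounded norms, ‖Δx‖/‖x‖ = 0.0099
realised/bound (from unrounded values) ≈ 0.0081

0.0099
1.2166


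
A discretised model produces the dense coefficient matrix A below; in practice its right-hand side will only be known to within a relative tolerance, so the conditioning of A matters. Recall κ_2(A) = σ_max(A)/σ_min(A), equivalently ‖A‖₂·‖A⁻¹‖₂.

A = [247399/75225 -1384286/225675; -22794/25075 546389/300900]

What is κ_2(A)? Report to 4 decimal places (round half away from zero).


132.7500

form AᵀA = [6200693/532593 -69739925/3195558; -69739925/3195558 3138525377/76693392] with trace 237142657/4511376 and determinant 707281/4511376
char-poly roots: 841/16 and 841/281961
σ_max=√(841/16)=(29/4), σ_min=√(841/281961)=(29/531) → κ = 132.7500


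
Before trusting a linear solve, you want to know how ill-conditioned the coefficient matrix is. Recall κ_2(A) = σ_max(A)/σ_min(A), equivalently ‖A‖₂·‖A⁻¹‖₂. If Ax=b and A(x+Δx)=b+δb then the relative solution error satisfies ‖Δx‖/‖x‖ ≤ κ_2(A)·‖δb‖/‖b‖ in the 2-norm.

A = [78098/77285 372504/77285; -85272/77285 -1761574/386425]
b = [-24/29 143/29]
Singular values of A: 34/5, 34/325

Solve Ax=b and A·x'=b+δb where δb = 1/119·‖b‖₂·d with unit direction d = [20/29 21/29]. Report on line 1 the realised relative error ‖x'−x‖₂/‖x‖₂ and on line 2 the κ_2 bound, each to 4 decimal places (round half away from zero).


from the listed singular values, σ₁ = 34/5, σ_n = 34/325
condition number: (34/5) ÷ (34/325) = 65.0000
perturbation bound = 65.0000·1/119 = 0.5462
solve Ax = b  →  x = [-28.1062 5.7209]
‖b‖₂ = 5.0000 and ‖x‖₂ = 28.6825
δb = ε·‖b‖·d = [0.0290 0.0304]; solving A·Δx = δb gives ‖Δx‖ = 0.4016
relative error = 0.0140
tightness: 0.0140 against a bound of 0.5462 (unrounded ratio ≈ 0.0256)

0.0140
0.5462


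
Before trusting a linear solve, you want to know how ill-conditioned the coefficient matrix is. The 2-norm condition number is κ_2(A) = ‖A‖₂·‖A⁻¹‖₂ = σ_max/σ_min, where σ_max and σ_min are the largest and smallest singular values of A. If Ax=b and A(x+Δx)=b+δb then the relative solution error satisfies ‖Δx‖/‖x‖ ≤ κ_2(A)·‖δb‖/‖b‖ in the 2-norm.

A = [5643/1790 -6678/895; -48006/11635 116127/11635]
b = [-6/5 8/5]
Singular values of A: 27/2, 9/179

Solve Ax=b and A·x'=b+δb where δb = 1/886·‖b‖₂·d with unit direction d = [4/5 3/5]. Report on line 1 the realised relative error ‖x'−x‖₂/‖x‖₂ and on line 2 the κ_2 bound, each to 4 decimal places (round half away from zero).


σ_max = 27/2, σ_min = 9/179
κ = σ_max/σ_min = (27/2)/(9/179) = 268.5000
worst-case relative error ≤ 268.5000 × 1/886 = 0.3030
solve Ax = b  →  x = [-0.0570 0.1368]
2-norm of b is 2.0000; of x, 0.1481
with δb = [0.0018 0.0014], A·Δx = δb → ‖Δx‖ = 0.0449
relative error = 0.3030
so the bound is sharp here: realised error equals the bound

0.3030
0.3030


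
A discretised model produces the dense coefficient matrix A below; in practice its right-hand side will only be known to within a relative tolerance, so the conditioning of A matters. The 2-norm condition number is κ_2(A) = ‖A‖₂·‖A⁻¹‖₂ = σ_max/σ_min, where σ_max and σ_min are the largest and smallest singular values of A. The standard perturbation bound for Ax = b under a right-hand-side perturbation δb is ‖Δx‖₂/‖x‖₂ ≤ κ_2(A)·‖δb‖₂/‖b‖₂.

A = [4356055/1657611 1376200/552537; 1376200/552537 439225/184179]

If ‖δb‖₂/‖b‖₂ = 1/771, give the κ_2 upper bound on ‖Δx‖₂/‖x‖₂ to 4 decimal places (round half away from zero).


AᵀA = [42830622025/3267151281 13596856000/1089050427; 13596856000/1089050427 4316520625/363016809]; tr = 97121650/3884841, det = 15625/3884841
λ_max, λ_min = (97121650/3884841 ± √9432372096160000/15091989595281)/2 = 25, 625/3884841
so κ_2 = √(25 / (625/3884841)) = 394.2000
κ_2(A)·‖δb‖/‖b‖ = 0.5113

0.5113


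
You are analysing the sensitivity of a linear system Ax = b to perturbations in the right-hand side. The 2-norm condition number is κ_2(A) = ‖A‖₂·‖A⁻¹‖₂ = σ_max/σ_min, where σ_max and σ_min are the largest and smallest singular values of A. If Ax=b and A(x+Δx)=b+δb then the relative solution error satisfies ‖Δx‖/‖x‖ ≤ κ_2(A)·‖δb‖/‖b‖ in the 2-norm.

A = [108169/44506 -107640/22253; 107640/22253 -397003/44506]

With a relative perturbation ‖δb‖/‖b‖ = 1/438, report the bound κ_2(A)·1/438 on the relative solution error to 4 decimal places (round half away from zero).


AᵀA = [200851249/6853924 -94077360/1713481; -94077360/1713481 705733081/6853924]; tr = 1568485/11858, det = 279841/94864
λ_max, λ_min = (1568485/11858 ± √614621504484/35153041)/2 = 529/4, 529/23716
σ_max=√(529/4)=(23/2), σ_min=√(529/23716)=(23/154) → κ = 77.0000
bound on ‖Δx‖/‖x‖: κ·ε = 77.0000·1/438 = 0.1758

0.1758
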